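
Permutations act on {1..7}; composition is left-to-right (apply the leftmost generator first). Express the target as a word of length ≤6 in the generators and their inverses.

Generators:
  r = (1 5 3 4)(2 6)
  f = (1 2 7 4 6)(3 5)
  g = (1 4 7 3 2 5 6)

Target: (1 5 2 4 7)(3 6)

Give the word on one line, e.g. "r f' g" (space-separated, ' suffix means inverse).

f r f' r' f'

  after f: (1 2 7 4 6)(3 5)
  after r: (1 6 5 4 2 7)
  after f': (1 4)(3 5 7 6)
  after r': (1 3)(2 6 5 7)
  after f': (1 5 2 4 7)(3 6)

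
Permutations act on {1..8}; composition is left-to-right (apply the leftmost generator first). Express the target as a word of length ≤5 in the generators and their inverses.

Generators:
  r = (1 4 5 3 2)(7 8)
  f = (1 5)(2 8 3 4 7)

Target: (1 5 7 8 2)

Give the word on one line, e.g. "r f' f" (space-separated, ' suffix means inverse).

r' f' f' r

  after r': (1 2 3 5 4)(7 8)
  after f': (1 7 2 8 4 5 3)
  after f': (1 4)(3 5 8)
  after r: (1 5 7 8 2)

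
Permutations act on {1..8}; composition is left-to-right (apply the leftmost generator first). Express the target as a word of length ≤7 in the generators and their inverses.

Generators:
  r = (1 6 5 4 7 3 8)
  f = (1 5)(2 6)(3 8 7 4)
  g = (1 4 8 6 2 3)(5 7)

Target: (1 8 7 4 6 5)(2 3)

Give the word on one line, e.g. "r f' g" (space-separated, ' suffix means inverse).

r' r' r' r' g

  after r': (1 8 3 7 4 5 6)
  after r': (1 3 4 6 8 7 5)
  after r': (1 7 6 3 5 8 4)
  after r': (1 4 8 5 3 6 7)
  after g: (1 8 7 4 6 5)(2 3)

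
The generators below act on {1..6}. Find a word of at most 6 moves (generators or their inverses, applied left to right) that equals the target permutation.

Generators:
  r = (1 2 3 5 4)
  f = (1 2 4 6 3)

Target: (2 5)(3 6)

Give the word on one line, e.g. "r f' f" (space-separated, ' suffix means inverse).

  after f': (1 3 6 4 2)
  after r: (1 5 4 3 6)
  after r: (1 4 5)(2 3 6)
  after r: (2 5)(3 6)

f' r r r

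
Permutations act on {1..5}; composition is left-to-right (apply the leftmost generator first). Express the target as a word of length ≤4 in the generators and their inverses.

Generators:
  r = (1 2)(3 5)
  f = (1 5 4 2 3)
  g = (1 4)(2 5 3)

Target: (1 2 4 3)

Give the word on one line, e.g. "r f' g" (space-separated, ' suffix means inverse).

  after g': (1 4)(2 3 5)
  after r: (1 4 2 5)
  after f: (1 2 4 3)

g' r f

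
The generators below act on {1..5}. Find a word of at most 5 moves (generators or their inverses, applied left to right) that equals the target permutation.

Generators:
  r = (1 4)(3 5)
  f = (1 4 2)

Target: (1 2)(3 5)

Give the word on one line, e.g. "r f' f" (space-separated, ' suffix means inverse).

r' f' f'

  after r': (1 4)(3 5)
  after f': (2 4)(3 5)
  after f': (1 2)(3 5)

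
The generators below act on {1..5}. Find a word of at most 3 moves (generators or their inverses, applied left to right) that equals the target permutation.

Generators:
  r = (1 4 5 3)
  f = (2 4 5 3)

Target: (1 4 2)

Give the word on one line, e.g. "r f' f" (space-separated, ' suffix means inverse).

  after f': (2 3 5 4)
  after r: (1 4 2)

f' r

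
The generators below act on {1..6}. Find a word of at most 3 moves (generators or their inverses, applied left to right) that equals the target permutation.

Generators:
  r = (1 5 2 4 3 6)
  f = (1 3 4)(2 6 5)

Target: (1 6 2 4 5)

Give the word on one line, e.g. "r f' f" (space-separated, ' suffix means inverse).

  after r: (1 5 2 4 3 6)
  after r: (1 2 3)(4 6 5)
  after f: (1 6 2 4 5)

r r f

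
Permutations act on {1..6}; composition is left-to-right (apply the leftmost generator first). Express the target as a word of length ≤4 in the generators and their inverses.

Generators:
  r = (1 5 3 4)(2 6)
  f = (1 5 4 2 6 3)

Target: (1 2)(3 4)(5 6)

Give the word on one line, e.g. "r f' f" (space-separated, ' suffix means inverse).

f' f' f'

  after f': (1 3 6 2 4 5)
  after f': (1 6 4)(2 5 3)
  after f': (1 2)(3 4)(5 6)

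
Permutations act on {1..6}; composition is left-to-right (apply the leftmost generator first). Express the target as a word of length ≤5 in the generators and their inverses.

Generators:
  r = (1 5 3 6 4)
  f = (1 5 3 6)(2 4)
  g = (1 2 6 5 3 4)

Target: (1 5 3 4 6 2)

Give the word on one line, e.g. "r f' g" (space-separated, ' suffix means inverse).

f' r f g' f

  after f': (1 6 3 5)(2 4)
  after r: (1 4 2)
  after f: (1 2 5 3 6)
  after g': (2 6 4 3)
  after f: (1 5 3 4 6 2)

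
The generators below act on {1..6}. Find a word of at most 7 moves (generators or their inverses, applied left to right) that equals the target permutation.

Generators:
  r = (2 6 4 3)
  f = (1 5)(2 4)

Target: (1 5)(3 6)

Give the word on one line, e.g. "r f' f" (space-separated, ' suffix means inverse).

  after r: (2 6 4 3)
  after f: (1 5)(2 6)(3 4)
  after f: (2 6 4 3)
  after r: (2 4)(3 6)
  after f': (1 5)(3 6)

r f f r f'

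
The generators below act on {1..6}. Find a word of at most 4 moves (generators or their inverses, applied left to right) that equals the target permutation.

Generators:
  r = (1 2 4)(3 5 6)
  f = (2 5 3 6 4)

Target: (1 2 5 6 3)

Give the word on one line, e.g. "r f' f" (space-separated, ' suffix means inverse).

r f' r r

  after r: (1 2 4)(3 5 6)
  after f': (1 4)(2 6 5 3)
  after r: (2 3 4)
  after r: (1 2 5 6 3)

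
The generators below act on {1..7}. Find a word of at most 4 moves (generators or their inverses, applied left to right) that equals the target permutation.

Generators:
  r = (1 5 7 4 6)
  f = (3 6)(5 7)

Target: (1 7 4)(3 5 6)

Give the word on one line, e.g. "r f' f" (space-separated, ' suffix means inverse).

f' r' r' r'

  after f': (3 6)(5 7)
  after r': (1 6 3 4 7)
  after r': (1 4 5)(3 7 6)
  after r': (1 7 4)(3 5 6)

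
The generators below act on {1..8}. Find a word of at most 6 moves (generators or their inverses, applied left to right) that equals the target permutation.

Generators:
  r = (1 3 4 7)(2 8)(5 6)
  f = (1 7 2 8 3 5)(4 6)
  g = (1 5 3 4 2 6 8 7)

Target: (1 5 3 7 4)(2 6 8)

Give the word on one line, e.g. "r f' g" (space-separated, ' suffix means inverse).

  after f': (1 5 3 8 2 7)(4 6)
  after g': (2 8 4)(3 6)
  after f: (1 7 2 3 4 8 6 5)
  after g: (2 4 7 6 3)
  after f': (1 5 3 7 4)(2 6 8)

f' g' f g f'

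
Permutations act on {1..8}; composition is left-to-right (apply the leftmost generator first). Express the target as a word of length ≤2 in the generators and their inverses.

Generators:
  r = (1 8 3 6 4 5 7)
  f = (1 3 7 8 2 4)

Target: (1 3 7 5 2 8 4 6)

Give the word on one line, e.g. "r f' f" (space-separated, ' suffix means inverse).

r' f'

  after r': (1 7 5 4 6 3 8)
  after f': (1 3 7 5 2 8 4 6)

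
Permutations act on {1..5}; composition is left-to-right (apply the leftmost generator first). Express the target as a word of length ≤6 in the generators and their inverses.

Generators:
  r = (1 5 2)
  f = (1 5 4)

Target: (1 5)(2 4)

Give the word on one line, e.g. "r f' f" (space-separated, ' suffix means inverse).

f' r' r' f'

  after f': (1 4 5)
  after r': (1 4)(2 5)
  after r': (1 4 2)
  after f': (1 5)(2 4)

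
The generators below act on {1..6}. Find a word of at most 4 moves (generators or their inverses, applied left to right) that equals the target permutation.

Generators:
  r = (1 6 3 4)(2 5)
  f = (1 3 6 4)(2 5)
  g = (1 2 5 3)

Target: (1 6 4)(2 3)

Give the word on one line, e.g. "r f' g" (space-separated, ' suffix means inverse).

  after f: (1 3 6 4)(2 5)
  after r: (1 4 6)
  after f': (1 6 4 3)(2 5)
  after g: (1 6 4)(2 3)

f r f' g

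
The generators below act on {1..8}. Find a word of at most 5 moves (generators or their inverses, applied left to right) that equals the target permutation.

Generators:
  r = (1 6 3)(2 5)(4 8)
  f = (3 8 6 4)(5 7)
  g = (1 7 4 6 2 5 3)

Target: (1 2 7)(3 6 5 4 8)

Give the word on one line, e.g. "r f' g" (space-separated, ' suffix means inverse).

  after g: (1 7 4 6 2 5 3)
  after f: (1 5 8 6 2 7 3)
  after r: (1 2 7)(3 6 5 4 8)

g f r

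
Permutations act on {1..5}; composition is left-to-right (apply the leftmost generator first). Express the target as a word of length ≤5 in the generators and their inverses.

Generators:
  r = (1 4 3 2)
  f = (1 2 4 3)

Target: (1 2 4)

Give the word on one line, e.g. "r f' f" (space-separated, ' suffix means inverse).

r f' r f

  after r: (1 4 3 2)
  after f': (1 2 3)
  after r: (3 4)
  after f: (1 2 4)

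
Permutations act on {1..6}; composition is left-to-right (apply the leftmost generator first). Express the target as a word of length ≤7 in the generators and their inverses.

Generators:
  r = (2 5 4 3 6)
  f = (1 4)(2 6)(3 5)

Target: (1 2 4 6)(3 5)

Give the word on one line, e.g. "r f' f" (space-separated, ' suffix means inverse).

r' f' r f r'

  after r': (2 6 3 4 5)
  after f': (1 4 3)(5 6)
  after r: (1 3)(2 5)(4 6)
  after f: (1 5 6)(2 3 4)
  after r': (1 2 4 6)(3 5)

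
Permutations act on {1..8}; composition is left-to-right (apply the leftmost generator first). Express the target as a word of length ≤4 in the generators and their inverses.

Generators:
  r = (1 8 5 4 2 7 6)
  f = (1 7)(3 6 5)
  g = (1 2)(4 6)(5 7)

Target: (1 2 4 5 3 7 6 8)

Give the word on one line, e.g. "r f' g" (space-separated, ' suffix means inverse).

  after f: (1 7)(3 6 5)
  after g': (1 5 3 4 6 7 2)
  after g': (1 7)(3 6 5)
  after r': (1 2 4 5 3 7 6 8)

f g' g' r'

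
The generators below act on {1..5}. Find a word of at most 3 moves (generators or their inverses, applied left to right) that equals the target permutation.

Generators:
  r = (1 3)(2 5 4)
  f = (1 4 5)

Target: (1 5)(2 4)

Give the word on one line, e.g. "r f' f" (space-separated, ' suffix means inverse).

r' r' f'

  after r': (1 3)(2 4 5)
  after r': (2 5 4)
  after f': (1 5)(2 4)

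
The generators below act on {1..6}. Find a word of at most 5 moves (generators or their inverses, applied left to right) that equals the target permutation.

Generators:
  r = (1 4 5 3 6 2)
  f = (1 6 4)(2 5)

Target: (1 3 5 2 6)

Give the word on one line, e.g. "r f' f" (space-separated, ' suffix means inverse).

  after f: (1 6 4)(2 5)
  after r: (1 2 3 6 5)
  after f: (1 5 6 2 3 4)
  after r: (1 3 5 2 6)

f r f r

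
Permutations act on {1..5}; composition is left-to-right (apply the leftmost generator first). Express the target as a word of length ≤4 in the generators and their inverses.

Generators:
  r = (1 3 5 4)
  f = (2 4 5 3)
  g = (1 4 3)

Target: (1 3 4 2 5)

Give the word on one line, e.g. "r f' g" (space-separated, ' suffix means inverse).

f' r

  after f': (2 3 5 4)
  after r: (1 3 4 2 5)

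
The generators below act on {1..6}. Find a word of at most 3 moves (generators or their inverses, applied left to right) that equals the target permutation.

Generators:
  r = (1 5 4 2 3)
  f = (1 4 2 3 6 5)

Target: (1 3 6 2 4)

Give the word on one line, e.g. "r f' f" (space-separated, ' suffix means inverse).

  after r: (1 5 4 2 3)
  after f': (1 6 3 5)
  after f': (1 3 6 2 4)

r f' f'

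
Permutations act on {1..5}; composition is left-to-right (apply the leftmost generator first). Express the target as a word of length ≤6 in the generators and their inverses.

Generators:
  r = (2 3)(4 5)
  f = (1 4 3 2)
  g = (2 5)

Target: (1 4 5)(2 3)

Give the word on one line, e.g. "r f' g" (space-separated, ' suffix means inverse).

  after f': (1 2 3 4)
  after g: (1 5 2 3 4)
  after f: (1 5)
  after r: (1 4 5)(2 3)

f' g f r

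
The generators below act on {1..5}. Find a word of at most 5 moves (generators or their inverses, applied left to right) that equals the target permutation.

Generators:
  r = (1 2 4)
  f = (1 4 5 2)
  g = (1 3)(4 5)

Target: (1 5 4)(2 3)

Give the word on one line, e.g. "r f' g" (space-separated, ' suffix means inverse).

  after f': (1 2 5 4)
  after g': (1 2 4 3)
  after r': (3 4)
  after r': (1 4 3 2)
  after g': (1 5 4)(2 3)

f' g' r' r' g'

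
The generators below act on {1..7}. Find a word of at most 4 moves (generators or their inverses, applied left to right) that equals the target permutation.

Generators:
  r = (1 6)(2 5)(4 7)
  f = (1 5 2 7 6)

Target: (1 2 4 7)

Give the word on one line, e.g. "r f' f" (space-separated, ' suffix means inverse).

f r'

  after f: (1 5 2 7 6)
  after r': (1 2 4 7)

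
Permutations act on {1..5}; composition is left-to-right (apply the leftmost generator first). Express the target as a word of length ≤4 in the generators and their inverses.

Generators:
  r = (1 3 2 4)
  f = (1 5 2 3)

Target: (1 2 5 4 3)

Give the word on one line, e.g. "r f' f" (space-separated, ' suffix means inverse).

r' r' f r

  after r': (1 4 2 3)
  after r': (1 2)(3 4)
  after f: (1 3 4)(2 5)
  after r: (1 2 5 4 3)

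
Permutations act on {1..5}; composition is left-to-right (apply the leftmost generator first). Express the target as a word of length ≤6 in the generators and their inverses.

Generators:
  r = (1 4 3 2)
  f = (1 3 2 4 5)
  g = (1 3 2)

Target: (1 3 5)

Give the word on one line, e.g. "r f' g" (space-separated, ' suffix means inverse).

  after g': (1 2 3)
  after f: (1 4 5)
  after g': (1 4 5 2 3)
  after f': (1 2)(3 5)
  after g': (1 3 5)

g' f g' f' g'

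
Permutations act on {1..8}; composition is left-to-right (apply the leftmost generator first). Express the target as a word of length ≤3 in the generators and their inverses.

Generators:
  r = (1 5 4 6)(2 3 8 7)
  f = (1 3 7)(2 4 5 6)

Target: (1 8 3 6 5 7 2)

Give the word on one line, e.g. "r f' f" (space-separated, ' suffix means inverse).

  after f: (1 3 7)(2 4 5 6)
  after f: (1 7 3)(2 5)(4 6)
  after r': (1 8 3 6 5 7 2)

f f r'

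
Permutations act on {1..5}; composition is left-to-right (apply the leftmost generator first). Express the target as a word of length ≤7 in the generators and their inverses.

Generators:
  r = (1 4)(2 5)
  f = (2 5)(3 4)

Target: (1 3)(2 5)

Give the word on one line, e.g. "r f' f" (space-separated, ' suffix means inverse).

  after f': (2 5)(3 4)
  after r: (1 4 3)
  after f': (1 3)(2 5)
  after r: (1 3 4)
  after r: (1 3)(2 5)

f' r f' r r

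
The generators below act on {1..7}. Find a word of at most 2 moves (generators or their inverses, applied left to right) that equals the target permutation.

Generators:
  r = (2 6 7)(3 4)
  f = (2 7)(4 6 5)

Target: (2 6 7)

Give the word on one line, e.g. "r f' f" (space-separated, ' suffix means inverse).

r' r'

  after r': (2 7 6)(3 4)
  after r': (2 6 7)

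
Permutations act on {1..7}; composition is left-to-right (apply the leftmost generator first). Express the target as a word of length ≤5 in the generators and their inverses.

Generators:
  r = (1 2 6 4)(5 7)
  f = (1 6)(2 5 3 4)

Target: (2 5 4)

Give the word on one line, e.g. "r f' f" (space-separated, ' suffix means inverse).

f' f' r r f'

  after f': (1 6)(2 4 3 5)
  after f': (2 3)(4 5)
  after r: (1 2 3 6 4 7 5)
  after r: (1 6)(2 3 4 5)
  after f': (2 5 4)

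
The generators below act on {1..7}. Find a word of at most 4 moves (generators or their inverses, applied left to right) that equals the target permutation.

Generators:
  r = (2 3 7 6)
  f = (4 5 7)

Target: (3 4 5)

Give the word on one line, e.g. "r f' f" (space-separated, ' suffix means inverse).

r f r'

  after r: (2 3 7 6)
  after f: (2 3 4 5 7 6)
  after r': (3 4 5)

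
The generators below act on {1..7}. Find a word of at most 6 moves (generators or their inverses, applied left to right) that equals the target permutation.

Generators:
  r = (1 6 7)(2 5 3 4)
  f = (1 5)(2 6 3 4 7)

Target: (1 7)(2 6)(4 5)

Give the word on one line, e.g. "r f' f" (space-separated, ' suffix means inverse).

  after f: (1 5)(2 6 3 4 7)
  after r: (1 3 2 7 5 6 4)
  after f': (1 6 3 7)(2 4 5)
  after f': (1 2 3 4)(5 7)
  after f': (1 7)(2 6)(4 5)

f r f' f' f'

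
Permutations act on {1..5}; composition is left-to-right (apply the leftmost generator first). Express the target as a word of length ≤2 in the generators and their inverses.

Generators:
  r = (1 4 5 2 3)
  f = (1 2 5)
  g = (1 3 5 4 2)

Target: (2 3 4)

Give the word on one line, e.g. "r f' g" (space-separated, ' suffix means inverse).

  after r': (1 3 2 5 4)
  after g': (2 3 4)

r' g'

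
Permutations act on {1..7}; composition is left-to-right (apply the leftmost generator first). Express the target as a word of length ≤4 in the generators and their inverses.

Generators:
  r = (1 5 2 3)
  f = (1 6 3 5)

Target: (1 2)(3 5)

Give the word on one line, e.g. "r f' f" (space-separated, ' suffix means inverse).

r' r'

  after r': (1 3 2 5)
  after r': (1 2)(3 5)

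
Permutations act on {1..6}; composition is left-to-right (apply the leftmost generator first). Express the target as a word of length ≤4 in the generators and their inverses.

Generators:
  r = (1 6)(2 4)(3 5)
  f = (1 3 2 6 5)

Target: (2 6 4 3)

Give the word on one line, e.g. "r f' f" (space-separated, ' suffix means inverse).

  after f': (1 5 6 2 3)
  after r': (1 3 6 4 2 5)
  after f': (2 6 4 3)

f' r' f'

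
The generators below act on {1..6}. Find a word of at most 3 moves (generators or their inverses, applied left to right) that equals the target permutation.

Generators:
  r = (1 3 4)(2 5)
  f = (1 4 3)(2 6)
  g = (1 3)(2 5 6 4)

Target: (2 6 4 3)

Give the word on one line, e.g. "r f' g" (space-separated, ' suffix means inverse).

  after r: (1 3 4)(2 5)
  after g: (2 6 4 3)

r g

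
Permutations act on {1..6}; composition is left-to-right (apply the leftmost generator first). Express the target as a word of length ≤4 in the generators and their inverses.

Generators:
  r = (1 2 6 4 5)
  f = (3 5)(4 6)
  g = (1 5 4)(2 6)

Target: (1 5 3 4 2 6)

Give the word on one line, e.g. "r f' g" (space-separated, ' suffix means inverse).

f g

  after f: (3 5)(4 6)
  after g: (1 5 3 4 2 6)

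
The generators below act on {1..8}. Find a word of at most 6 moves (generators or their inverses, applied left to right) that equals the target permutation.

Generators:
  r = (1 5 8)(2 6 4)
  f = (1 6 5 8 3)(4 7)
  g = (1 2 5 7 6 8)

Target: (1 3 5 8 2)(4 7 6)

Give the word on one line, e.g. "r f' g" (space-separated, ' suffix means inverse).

f g f g

  after f: (1 6 5 8 3)(4 7)
  after g: (1 8 3 2 5)(4 6 7)
  after f: (1 3 2 8)(4 5 6)
  after g: (1 3 5 8 2)(4 7 6)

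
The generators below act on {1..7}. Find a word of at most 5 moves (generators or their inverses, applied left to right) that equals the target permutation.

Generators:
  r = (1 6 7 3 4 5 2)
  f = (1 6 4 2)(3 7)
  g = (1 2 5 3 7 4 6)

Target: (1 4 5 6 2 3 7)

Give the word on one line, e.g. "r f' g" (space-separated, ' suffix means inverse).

r' g g r

  after r': (1 2 5 4 3 7 6)
  after g: (1 5 6 2 3 4 7)
  after g: (1 3 6 5)(2 7)
  after r: (1 4 5 6 2 3 7)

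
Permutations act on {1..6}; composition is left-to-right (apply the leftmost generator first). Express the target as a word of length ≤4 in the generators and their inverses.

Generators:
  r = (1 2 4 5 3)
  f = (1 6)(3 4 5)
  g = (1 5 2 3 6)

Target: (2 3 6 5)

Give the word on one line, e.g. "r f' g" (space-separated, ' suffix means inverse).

  after r': (1 3 5 4 2)
  after f: (1 4 2 6)
  after r: (1 5 3)(2 6)
  after g': (2 3 6 5)

r' f r g'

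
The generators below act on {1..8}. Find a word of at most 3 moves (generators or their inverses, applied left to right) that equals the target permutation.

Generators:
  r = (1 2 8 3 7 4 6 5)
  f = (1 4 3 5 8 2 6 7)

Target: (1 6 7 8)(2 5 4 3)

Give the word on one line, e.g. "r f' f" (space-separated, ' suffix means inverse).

r' r'

  after r': (1 5 6 4 7 3 8 2)
  after r': (1 6 7 8)(2 5 4 3)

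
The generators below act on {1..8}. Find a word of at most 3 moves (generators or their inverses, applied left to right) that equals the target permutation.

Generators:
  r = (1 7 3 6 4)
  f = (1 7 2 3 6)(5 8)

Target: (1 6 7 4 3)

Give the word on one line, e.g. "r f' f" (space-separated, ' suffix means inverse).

  after r: (1 7 3 6 4)
  after r: (1 3 4 7 6)
  after r: (1 6 7 4 3)

r r r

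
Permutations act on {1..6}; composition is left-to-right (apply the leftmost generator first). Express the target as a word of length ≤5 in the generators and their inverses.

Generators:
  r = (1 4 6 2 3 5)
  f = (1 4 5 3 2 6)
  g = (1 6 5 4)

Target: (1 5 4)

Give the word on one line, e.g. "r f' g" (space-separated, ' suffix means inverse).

  after f': (1 6 2 3 5 4)
  after r': (1 4 5)
  after f': (2 3 5 6)
  after r': (1 5 4)

f' r' f' r'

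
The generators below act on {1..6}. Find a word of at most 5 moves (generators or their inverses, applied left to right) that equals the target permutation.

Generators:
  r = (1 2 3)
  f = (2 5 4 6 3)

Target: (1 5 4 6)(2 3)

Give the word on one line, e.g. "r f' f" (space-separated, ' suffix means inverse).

  after r: (1 2 3)
  after f: (1 5 4 6 3)
  after r: (1 5 4 6)(2 3)

r f r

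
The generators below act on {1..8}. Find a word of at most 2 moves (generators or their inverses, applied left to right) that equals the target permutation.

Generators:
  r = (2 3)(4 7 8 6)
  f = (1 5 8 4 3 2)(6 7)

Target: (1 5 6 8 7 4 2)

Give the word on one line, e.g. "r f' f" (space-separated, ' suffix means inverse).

f r

  after f: (1 5 8 4 3 2)(6 7)
  after r: (1 5 6 8 7 4 2)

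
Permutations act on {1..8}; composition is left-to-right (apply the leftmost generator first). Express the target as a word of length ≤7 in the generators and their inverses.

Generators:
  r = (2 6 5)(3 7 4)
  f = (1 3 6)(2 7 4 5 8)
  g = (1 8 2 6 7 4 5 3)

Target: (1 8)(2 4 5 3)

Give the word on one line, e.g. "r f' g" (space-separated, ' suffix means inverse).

  after f: (1 3 6)(2 7 4 5 8)
  after g': (1 5)(2 6 3)
  after r': (1 6 4 7 3 5)
  after r': (1 2 5)(3 6 7 4)
  after g': (1 8)(2 4 5 3)

f g' r' r' g'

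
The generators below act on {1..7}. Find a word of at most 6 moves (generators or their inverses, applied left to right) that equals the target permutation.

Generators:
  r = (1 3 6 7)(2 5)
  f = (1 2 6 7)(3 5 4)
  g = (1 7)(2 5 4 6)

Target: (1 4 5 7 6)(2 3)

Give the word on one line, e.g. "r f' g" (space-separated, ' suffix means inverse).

  after g': (1 7)(2 6 4 5)
  after f: (2 7)(3 5 6)
  after r: (1 3 2)(5 7)
  after r: (1 6 7 2 3 5)
  after g': (1 4 5 7 6)(2 3)

g' f r r g'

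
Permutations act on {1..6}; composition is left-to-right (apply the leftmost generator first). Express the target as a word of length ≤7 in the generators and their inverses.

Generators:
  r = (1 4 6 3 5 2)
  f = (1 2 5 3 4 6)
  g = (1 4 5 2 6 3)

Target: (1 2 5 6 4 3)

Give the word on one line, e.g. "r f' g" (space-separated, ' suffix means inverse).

g' f' g r' g

  after g': (1 3 6 2 5 4)
  after f': (1 5 3 4 6)
  after g: (1 2 6 4 3 5)
  after r': (1 5 2 4 6)
  after g: (1 2 5 6 4 3)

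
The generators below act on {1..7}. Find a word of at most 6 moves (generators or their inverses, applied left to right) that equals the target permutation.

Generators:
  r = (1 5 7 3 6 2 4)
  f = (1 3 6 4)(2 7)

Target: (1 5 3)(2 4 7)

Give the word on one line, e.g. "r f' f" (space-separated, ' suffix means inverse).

  after r': (1 4 2 6 3 7 5)
  after r': (1 2 3 5 4 6 7)
  after f': (1 7 4 3 5 6 2)
  after r': (1 5 3)(2 4 7)

r' r' f' r'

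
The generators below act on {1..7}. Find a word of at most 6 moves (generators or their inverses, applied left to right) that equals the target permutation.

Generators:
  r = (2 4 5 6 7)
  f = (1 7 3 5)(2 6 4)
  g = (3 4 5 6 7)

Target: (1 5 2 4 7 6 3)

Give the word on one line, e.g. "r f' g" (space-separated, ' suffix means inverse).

f' g' r' f r'

  after f': (1 5 3 7)(2 4 6)
  after g': (1 4 5 7)(2 3 6)
  after r': (1 2 3 5 6 7)
  after f: (1 6 3)(2 5 4)
  after r': (1 5 2 4 7 6 3)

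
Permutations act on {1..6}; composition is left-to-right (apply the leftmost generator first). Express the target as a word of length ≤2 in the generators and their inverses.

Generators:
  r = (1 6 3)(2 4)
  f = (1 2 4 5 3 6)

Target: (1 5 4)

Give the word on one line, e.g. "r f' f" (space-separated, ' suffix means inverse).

  after r': (1 3 6)(2 4)
  after f': (1 5 4)

r' f'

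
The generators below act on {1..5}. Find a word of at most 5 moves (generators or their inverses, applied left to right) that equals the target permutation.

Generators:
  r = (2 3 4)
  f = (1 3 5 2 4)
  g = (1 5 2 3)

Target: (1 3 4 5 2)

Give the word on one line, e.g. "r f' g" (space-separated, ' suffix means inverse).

  after r': (2 4 3)
  after r': (2 3 4)
  after f': (1 4 5 3 2)
  after r': (1 3 4 5 2)

r' r' f' r'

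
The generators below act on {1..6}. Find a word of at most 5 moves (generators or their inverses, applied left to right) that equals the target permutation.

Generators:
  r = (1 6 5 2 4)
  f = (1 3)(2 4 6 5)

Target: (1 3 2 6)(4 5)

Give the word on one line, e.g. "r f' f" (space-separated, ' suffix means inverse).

  after r': (1 4 2 5 6)
  after f: (1 6 3)
  after r': (2 5 6 3 4)
  after f': (1 3 2 6)(4 5)

r' f r' f'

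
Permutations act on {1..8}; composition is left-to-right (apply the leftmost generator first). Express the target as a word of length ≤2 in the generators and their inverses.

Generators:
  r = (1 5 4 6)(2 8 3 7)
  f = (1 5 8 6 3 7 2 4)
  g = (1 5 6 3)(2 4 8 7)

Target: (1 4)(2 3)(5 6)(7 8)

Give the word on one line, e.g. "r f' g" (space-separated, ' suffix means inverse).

r r

  after r: (1 5 4 6)(2 8 3 7)
  after r: (1 4)(2 3)(5 6)(7 8)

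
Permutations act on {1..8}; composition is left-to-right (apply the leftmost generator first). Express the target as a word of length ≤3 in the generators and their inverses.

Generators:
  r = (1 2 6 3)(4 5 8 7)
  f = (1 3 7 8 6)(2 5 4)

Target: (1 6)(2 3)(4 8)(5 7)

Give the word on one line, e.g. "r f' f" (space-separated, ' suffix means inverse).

r' r'

  after r': (1 3 6 2)(4 7 8 5)
  after r': (1 6)(2 3)(4 8)(5 7)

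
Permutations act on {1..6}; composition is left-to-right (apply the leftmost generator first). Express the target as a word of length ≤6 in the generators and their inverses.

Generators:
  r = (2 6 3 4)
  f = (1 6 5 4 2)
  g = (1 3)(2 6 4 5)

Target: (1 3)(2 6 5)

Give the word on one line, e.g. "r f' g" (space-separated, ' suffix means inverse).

  after f: (1 6 5 4 2)
  after f: (1 5 2 6 4)
  after f: (1 4 6 2 5)
  after r': (1 3 6 4 2 5)
  after f': (1 3)(2 6 5)

f f f r' f'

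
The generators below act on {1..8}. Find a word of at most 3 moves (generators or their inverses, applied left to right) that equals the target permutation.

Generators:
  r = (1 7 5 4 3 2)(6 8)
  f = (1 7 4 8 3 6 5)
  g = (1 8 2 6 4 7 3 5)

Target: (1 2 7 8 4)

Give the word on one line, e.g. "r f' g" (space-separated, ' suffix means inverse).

  after g': (1 5 3 7 4 6 2 8)
  after g': (1 3 4 2)(5 7 6 8)
  after r: (1 2 7 8 4)

g' g' r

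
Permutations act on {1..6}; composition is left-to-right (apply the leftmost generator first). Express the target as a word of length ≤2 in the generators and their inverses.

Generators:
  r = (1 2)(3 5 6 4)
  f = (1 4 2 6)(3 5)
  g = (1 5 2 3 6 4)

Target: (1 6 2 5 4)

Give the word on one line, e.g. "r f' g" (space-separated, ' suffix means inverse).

f r'

  after f: (1 4 2 6)(3 5)
  after r': (1 6 2 5 4)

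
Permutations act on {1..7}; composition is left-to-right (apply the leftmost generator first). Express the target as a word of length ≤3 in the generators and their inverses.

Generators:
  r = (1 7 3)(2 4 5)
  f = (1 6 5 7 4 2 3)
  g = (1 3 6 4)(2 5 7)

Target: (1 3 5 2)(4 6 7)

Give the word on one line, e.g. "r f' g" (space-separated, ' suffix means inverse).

f' g' f'

  after f': (1 3 2 4 7 5 6)
  after g': (2 6 4 5 3 7)
  after f': (1 3 5 2)(4 6 7)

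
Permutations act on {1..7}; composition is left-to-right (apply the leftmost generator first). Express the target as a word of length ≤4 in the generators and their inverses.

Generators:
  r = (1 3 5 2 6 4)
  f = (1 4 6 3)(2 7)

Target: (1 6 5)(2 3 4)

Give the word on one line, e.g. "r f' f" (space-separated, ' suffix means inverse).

  after r': (1 4 6 2 5 3)
  after r': (1 6 5)(2 3 4)

r' r'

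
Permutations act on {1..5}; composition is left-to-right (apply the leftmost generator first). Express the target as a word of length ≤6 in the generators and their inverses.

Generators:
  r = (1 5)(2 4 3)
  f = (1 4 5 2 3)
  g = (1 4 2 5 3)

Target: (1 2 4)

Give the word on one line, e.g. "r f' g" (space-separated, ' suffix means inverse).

r r g' f'

  after r: (1 5)(2 4 3)
  after r: (2 3 4)
  after g': (1 3)(2 5)
  after f': (1 2 4)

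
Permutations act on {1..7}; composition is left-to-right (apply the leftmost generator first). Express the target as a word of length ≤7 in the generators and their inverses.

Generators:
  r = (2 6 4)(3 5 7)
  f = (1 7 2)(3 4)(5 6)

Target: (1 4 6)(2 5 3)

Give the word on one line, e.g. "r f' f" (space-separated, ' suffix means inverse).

f f r' f' f'

  after f: (1 7 2)(3 4)(5 6)
  after f: (1 2 7)
  after r': (1 4 6 2 5 3 7)
  after f': (1 3)(2 6 7)(4 5)
  after f': (1 4 6)(2 5 3)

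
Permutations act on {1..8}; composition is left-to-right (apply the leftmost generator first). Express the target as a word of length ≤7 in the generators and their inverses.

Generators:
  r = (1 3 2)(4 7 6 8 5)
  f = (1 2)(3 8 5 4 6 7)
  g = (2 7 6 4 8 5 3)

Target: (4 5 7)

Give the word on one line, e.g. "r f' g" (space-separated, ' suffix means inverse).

  after r: (1 3 2)(4 7 6 8 5)
  after f': (1 7 4 6 3)
  after g': (1 2 3)(4 7 6 5 8)
  after r': (1 3 2)(5 6 8)
  after r': (4 5 7)

r f' g' r' r'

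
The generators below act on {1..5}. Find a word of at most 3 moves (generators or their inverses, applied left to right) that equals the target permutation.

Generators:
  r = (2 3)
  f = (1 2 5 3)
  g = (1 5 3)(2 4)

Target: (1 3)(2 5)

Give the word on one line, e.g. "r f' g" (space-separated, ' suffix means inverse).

  after r': (2 3)
  after f': (1 3)(2 5)

r' f'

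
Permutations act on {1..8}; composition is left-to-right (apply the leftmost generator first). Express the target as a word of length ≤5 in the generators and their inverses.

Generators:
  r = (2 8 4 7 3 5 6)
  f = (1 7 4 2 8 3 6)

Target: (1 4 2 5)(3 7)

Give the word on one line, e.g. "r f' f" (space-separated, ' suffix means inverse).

  after f: (1 7 4 2 8 3 6)
  after f: (1 4 8 6 7 2 3)
  after r: (1 7 8 2 5 6 3)
  after f: (1 4 2 5)(3 7)

f f r f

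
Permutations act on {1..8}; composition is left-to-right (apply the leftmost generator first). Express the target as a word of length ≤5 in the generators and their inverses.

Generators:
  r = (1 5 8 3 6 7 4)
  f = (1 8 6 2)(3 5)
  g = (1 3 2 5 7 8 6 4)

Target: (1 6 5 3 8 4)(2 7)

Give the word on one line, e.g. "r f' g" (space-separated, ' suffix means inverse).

f' g' f g r'

  after f': (1 2 6 8)(3 5)
  after g': (1 3 2 8 4 6 7 5)
  after f: (1 5 8 4 2 6 7 3)
  after g: (1 7 2 4 5 6 8)
  after r': (1 6 5 3 8 4)(2 7)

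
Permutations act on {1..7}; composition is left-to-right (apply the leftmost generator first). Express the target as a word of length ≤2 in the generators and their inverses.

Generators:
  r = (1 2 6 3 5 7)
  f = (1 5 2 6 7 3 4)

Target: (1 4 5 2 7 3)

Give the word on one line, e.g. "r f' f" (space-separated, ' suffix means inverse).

  after f': (1 4 3 7 6 2 5)
  after r: (1 4 5 2 7 3)

f' r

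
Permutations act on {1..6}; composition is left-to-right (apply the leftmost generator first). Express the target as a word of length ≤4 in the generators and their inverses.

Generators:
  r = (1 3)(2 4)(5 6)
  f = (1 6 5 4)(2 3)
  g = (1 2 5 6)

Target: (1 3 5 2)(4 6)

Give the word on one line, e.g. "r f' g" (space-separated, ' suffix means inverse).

g f' g

  after g: (1 2 5 6)
  after f': (1 3 2 6 4 5)
  after g: (1 3 5 2)(4 6)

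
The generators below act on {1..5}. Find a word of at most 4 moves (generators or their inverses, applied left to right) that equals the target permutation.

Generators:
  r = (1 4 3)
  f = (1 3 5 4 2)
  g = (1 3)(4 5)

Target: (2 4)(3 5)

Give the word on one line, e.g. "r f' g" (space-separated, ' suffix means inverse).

  after r': (1 3 4)
  after f': (2 4)(3 5)

r' f'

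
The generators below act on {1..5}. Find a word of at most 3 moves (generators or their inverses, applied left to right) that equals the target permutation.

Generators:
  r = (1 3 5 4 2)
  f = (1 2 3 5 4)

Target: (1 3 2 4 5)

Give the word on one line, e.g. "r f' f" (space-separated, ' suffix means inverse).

  after f: (1 2 3 5 4)
  after r: (2 5)(3 4)
  after r: (1 3 2 4 5)

f r r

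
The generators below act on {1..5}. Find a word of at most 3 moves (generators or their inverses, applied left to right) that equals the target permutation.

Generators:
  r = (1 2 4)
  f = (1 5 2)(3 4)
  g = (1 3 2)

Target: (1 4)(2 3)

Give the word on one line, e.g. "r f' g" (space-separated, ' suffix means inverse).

  after r': (1 4 2)
  after g: (1 4)(2 3)

r' g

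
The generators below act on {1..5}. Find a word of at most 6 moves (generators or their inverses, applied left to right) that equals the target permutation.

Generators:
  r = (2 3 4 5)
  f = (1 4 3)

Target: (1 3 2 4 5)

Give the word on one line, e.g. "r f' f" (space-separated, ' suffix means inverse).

  after f: (1 4 3)
  after r': (1 3)(2 5 4)
  after f: (2 5 3 4)
  after f: (1 4 2 5)
  after r': (1 3 2 4 5)

f r' f f r'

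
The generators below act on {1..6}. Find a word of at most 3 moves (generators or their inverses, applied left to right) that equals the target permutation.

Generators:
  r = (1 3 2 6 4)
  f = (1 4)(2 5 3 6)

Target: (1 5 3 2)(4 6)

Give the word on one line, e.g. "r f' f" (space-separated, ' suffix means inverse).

  after r: (1 3 2 6 4)
  after r: (1 2 4 3 6)
  after f: (1 5 3 2)(4 6)

r r f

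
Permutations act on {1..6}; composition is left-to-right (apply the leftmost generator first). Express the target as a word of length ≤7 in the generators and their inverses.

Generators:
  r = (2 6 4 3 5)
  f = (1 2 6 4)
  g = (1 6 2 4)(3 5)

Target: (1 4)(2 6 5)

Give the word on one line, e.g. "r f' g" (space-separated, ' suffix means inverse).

g r' g g f'

  after g: (1 6 2 4)(3 5)
  after r': (1 2 6 5 4)
  after g: (1 4 6 3 5)
  after g: (2 4)(5 6)
  after f': (1 4)(2 6 5)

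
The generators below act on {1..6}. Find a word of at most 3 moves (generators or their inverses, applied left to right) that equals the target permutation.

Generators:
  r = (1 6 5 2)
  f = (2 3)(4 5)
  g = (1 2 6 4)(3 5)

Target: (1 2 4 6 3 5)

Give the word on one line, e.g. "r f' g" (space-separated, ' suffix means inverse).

r g'

  after r: (1 6 5 2)
  after g': (1 2 4 6 3 5)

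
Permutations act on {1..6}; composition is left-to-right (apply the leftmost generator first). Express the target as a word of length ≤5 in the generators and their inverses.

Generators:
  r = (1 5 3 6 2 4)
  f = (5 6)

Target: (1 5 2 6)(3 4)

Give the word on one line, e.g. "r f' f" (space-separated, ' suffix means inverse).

  after r': (1 4 2 6 3 5)
  after r': (1 2 3)(4 6 5)
  after r': (1 6)(2 5)(3 4)
  after f: (1 5 2 6)(3 4)

r' r' r' f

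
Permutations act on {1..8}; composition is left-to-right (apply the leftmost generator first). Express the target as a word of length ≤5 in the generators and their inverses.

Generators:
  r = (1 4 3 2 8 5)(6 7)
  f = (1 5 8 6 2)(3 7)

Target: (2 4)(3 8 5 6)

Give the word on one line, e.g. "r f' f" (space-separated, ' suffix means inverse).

f f r r

  after f: (1 5 8 6 2)(3 7)
  after f: (1 8 2 5 6)
  after r: (1 5 7 6 4 3 2)
  after r: (2 4)(3 8 5 6)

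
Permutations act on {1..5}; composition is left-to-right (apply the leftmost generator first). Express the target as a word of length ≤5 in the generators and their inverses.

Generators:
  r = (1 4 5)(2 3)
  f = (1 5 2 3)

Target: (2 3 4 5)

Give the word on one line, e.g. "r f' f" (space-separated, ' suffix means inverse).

f r' r'

  after f: (1 5 2 3)
  after r': (1 4)(3 5)
  after r': (2 3 4 5)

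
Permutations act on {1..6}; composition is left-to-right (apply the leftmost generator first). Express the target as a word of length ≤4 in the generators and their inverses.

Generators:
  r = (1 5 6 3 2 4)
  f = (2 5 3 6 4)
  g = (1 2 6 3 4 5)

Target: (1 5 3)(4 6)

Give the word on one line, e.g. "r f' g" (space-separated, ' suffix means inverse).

f' f' g'

  after f': (2 4 6 3 5)
  after f': (2 6 5 4 3)
  after g': (1 5 3)(4 6)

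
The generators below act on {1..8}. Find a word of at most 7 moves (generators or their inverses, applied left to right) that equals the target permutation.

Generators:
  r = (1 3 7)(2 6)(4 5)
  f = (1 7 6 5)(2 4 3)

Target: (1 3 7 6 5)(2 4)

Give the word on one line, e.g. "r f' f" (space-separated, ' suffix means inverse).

  after f: (1 7 6 5)(2 4 3)
  after r: (2 5 3 6 4 7)
  after f': (1 5 4)(2 6)(3 7)
  after r: (1 4 3)
  after f: (1 3 7 6 5)(2 4)

f r f' r f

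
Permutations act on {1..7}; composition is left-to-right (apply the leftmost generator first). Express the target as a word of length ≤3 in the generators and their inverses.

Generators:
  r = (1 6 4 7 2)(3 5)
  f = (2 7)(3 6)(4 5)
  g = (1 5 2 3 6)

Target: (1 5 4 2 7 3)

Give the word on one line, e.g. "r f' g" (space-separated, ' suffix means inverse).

  after f: (2 7)(3 6)(4 5)
  after g: (1 5 4 2 7 3)

f g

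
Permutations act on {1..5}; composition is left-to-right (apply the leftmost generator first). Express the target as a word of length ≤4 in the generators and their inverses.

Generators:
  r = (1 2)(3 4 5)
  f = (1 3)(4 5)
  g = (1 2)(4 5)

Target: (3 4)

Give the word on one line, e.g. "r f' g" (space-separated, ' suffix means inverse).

g' r

  after g': (1 2)(4 5)
  after r: (3 4)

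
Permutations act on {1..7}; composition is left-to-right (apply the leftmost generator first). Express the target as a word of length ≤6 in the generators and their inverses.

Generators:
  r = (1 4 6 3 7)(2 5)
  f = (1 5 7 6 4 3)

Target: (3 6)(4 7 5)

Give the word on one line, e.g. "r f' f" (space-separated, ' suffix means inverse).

r r f' f' f'

  after r: (1 4 6 3 7)(2 5)
  after r: (1 6 7 4 3)
  after f': (1 7 6 5)
  after f': (1 5 3 4 6)
  after f': (3 6)(4 7 5)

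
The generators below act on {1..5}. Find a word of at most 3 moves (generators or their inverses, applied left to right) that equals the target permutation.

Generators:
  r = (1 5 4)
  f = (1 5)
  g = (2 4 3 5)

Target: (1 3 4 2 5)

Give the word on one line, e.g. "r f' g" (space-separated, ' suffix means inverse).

  after f: (1 5)
  after g': (1 3 4 2 5)

f g'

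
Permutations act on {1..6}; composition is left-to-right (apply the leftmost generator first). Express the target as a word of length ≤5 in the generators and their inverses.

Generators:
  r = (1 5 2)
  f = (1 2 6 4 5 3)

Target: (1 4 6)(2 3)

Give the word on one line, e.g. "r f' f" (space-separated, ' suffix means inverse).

  after r': (1 2 5)
  after r': (1 5 2)
  after f': (1 4 6 2 3 5)
  after r: (1 4 6)(2 3)

r' r' f' r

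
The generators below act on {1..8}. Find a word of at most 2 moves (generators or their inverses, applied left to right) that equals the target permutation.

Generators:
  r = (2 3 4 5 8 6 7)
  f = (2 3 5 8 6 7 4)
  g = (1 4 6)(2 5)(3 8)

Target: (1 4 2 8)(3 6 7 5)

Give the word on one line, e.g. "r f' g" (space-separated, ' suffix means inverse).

r g

  after r: (2 3 4 5 8 6 7)
  after g: (1 4 2 8)(3 6 7 5)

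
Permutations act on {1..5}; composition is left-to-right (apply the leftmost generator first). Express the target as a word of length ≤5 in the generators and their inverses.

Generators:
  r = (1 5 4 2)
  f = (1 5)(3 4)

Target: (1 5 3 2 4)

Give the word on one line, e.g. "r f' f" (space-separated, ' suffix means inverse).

r' f r f'

  after r': (1 2 4 5)
  after f: (1 2 3 4)
  after r: (2 3)(4 5)
  after f': (1 5 3 2 4)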